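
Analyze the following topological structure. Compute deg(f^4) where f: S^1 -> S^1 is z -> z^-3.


deg(f) = -3. Degree is multiplicative: deg(f^4) = (deg f)^4.
deg(f^4) = (-3)^4 = 81

81


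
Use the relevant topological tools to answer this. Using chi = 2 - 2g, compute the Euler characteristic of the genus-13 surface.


For a closed orientable surface of genus g: chi = 2 - 2g.
Here g = 13.
chi = 2 - 2*13 = 2 - 26 = -24

-24


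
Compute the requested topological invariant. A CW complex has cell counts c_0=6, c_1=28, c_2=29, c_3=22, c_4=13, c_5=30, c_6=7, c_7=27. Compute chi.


chi = sum_k (-1)^k c_k.
= (-1)^0*6 + (-1)^1*28 + (-1)^2*29 + (-1)^3*22 + (-1)^4*13 + (-1)^5*30 + (-1)^6*7 + (-1)^7*27
= (6) + (-28) + (29) + (-22) + (13) + (-30) + (7) + (-27)
= -52

-52


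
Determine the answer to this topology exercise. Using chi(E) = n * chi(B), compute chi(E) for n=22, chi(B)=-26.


For a finite covering: chi(E) = (number of sheets) * chi(B).
chi(E) = 22 * (-26) = -572

-572


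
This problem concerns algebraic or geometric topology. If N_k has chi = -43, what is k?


chi = 2 - k for closed non-orientable surfaces with k crosscaps.
-43 = 2 - k
k = 2 - (-43) = 45

45


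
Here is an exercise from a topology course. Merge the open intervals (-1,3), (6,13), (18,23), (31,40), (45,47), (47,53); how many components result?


Sort and merge overlapping open intervals.
Merged: (-1,3), (6,13), (18,23), (31,40), (45,47), (47,53).
Number of components = 6

6


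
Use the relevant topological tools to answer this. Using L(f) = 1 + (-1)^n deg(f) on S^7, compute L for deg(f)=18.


On S^7: L(f) = tr(f_0*) + (-1)^7 tr(f_7*) = 1 + (-1)^7 * deg(f).
L(f) = 1 + (-1)^7 * 18 = 1 + -18 = -17

-17


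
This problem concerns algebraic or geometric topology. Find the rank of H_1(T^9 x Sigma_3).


pi_1(A x B) = pi_1(A) x pi_1(B); rank of abelianization = b_1.
b_1(T^9) = 9, b_1(Sigma_3) = 2*3 = 6.
b_1(product) = 9 + 6 = 15

15


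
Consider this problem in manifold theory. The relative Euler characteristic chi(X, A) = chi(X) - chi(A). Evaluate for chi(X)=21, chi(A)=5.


Relative Euler characteristic: chi(X, A) = chi(X) - chi(A).
= 21 - (5) = 16

16


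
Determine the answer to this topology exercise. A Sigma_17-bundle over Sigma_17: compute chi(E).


For a fiber bundle F -> E -> B (with CW structure): chi(E) = chi(B) * chi(F).
chi(Sigma_17) = -32, chi(Sigma_17) = -32.
chi(E) = (-32) * (-32) = 1024

1024


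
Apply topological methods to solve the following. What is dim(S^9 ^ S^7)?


S^m ^ S^n = S^{m+n}.
k = 9 + 7 = 16

16


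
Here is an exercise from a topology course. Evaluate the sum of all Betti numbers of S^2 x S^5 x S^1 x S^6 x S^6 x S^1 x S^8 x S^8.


Total Betti number is multiplicative under products.
Each S^d (d>=1) has total Betti number 2.
There are 8 sphere factors.
Total = 2^8 = 256

256


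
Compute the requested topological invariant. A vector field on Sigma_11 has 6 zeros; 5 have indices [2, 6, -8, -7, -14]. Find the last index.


Poincare-Hopf: sum of indices = chi(M).
chi(Sigma_11) = 2 - 2*11 = -20.
Sum of known indices = -21.
x = chi - (sum known) = -20 - (-21) = 1

1


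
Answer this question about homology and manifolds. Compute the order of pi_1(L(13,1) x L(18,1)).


pi_1(X x Y) = pi_1(X) x pi_1(Y).
pi_1(L(13,1)) = Z/13, pi_1(L(18,1)) = Z/18.
|Z/13 x Z/18| = 13 * 18 = 234

234


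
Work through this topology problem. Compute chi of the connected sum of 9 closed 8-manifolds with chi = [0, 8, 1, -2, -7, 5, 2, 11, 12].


For n-manifolds: chi(A#B) = chi(A) + chi(B) - chi(S^8).
chi(S^8) = 1 + (-1)^8 = 2.
chi(#) = (sum chi_i) - (9-1)*chi(S^8) = 30 - 8*2 = 14

14


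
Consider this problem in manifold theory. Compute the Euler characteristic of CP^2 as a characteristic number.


For any closed oriented manifold, <e(TM),[M]> = chi(M).
chi(CP^2) = 2+1 = 3

3


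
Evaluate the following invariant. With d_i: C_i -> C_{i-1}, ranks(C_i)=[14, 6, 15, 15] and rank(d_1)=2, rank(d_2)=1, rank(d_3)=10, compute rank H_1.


rank H_k = rank(ker d_k) - rank(im d_{k+1}).
rank(ker d_1) = rank(C_1) - rank(d_1) = 6 - 2 = 4.
rank(im d_{1+1}) = 1.
rank H_1 = 4 - 1 = 3

3


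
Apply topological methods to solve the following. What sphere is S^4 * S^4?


Join of spheres: S^m * S^n = S^{m+n+1}.
dim = 4 + 4 + 1 = 9

9


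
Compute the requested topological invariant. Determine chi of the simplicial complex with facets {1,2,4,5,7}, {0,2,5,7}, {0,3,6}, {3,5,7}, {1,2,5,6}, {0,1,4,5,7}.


Enumerate all faces; f-vector: f_0=8, f_1=23, f_2=23, f_3=11, f_4=2.
chi = sum (-1)^k f_k = -1

-1


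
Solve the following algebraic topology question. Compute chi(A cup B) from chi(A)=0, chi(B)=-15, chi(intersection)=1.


chi(A cup B) = chi(A) + chi(B) - chi(A cap B)
= 0 + (-15) - (1)
= -16

-16


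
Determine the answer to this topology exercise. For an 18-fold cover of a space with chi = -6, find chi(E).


For a finite covering: chi(E) = (number of sheets) * chi(B).
chi(E) = 18 * (-6) = -108

-108


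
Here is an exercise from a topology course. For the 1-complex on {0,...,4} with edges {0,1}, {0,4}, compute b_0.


Run DFS/union-find over 5 vertices.
V = 5, E = 2.
Number of components = 3

3


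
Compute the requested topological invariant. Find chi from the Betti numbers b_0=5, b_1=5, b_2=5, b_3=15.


chi = sum_k (-1)^k b_k.
= (5) + (-5) + (5) + (-15)
= -10

-10


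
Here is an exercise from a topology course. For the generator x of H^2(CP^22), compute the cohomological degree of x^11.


|x| = 2 in H^*(CP^n).
|x^11| = 11 * |x| = 11 * 2 = 22

22


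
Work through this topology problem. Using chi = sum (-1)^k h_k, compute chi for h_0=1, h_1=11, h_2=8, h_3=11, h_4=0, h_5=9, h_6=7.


Handles of index k contribute (-1)^k to chi (same as CW cells).
chi = (1) + (-11) + (8) + (-11) + (0) + (-9) + (7) = -15

-15


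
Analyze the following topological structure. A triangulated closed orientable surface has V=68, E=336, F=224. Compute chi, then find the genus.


chi = V - E + F = 68 - 336 + 224 = -44
For orientable closed surface: chi = 2 - 2g, so g = (2 - chi)/2.
g = (2 - (-44)) / 2 = 46 / 2 = 23

23


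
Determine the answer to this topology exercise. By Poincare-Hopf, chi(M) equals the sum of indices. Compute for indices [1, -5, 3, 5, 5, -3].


Poincare-Hopf: chi(M) = sum of indices of zeros.
chi = (1) + (-5) + (3) + (5) + (5) + (-3) = 6

6


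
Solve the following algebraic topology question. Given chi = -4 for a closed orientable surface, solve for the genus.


chi = 2 - 2g for closed orientable surfaces.
-4 = 2 - 2g
2g = 2 - (-4) = 6
g = 3

3


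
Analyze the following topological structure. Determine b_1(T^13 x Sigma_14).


pi_1(A x B) = pi_1(A) x pi_1(B); rank of abelianization = b_1.
b_1(T^13) = 13, b_1(Sigma_14) = 2*14 = 28.
b_1(product) = 13 + 28 = 41

41


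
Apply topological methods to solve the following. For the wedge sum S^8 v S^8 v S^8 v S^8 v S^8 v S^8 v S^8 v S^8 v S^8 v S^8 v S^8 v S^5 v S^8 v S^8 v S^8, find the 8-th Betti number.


For a wedge of spheres, H_k (k>0) is free on one generator per sphere of dimension k.
Spheres of dimension 8: count = 14.
b_8 = 14

14


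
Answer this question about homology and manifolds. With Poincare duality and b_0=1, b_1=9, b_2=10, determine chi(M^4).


By Poincare duality b_k = b_{4-k}, so full Betti numbers: b_0=1, b_1=9, b_2=10, b_3=9, b_4=1.
chi = sum (-1)^k b_k = -6

-6


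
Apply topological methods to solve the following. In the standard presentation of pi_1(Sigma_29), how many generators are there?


Standard presentation: pi_1(Sigma_g) = <a_1,b_1,...,a_g,b_g | [a_1,b_1]...[a_g,b_g] = 1>.
Number of generators = 2g = 2*29 = 58

58


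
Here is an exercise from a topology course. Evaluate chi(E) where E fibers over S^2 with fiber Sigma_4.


chi(S^2) = 2 (n even), chi(Sigma_4) = 2 - 2*4 = -6.
chi(E) = 2 * (-6) = -12

-12


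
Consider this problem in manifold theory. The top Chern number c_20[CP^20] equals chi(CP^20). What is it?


For any closed oriented manifold, <e(TM),[M]> = chi(M).
chi(CP^20) = 20+1 = 21

21


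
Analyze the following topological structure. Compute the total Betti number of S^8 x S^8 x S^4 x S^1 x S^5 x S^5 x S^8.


Total Betti number is multiplicative under products.
Each S^d (d>=1) has total Betti number 2.
There are 7 sphere factors.
Total = 2^7 = 128

128


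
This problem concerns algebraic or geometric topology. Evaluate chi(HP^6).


HP^6 has one cell in each dimension 0, 4, ..., 4*6 (6+1 cells, all even-dim).
chi = 6 + 1 = 7

7


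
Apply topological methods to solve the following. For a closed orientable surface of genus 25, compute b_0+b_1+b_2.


For Sigma_25: b_0 = 1, b_1 = 2g = 50, b_2 = 1.
Total = 1 + 50 + 1 = 52

52


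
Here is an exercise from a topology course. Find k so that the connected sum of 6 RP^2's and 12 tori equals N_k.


Since a >= 1, the sum is non-orientable; each T^2 can be replaced by RP^2 # RP^2 (since T^2#RP^2 = 3RP^2).
Total crosscaps k = 6 + 2*12 = 30.
Check via chi: chi = 6*1 + 12*0 - (6+12-1)*2 = -28 = 2 - k = -28. Consistent.

30


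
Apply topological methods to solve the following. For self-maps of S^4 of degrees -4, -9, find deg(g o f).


Degree is multiplicative under composition: deg(g o f) = deg(g) * deg(f).
= -9 * -4 = 36

36


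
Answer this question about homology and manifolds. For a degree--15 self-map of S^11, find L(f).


On S^11: L(f) = tr(f_0*) + (-1)^11 tr(f_11*) = 1 + (-1)^11 * deg(f).
L(f) = 1 + (-1)^11 * -15 = 1 + 15 = 16

16


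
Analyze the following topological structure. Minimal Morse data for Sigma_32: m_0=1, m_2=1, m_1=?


A perfect Morse function has m_k = b_k.
For Sigma_32: b_0=1, b_1=2g=64, b_2=1.
Saddles m_1 = 2g = 64

64


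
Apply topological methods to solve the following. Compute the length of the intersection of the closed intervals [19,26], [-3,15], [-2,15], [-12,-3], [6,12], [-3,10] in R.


Intersection = [max(a_i), min(b_i)] = [19, -3].
Since 19 > -3, the intersection is empty.
Length = 0

0


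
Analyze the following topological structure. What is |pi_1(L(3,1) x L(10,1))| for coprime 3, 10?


pi_1(X x Y) = pi_1(X) x pi_1(Y).
pi_1(L(3,1)) = Z/3, pi_1(L(10,1)) = Z/10.
|Z/3 x Z/10| = 3 * 10 = 30

30


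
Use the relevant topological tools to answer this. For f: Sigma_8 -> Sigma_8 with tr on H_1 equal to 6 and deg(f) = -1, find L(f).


L(f) = tr(f_0*) - tr(f_1*) + tr(f_2*).
= 1 - (6) + (-1)
= -6

-6


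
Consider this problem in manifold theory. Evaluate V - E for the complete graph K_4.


K_4: V = 4, E = C(4,2) = 6.
chi = V - E = 4 - 6 = -2

-2


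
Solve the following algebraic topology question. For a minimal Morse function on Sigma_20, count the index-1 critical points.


A perfect Morse function has m_k = b_k.
For Sigma_20: b_0=1, b_1=2g=40, b_2=1.
Saddles m_1 = 2g = 40

40


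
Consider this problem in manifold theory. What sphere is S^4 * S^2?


Join of spheres: S^m * S^n = S^{m+n+1}.
dim = 4 + 2 + 1 = 7

7


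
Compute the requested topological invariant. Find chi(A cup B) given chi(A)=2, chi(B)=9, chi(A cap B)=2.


chi(A cup B) = chi(A) + chi(B) - chi(A cap B)
= 2 + (9) - (2)
= 9

9


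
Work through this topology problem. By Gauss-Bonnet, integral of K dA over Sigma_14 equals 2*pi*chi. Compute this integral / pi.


Gauss-Bonnet: integral K dA = 2*pi*chi(M).
chi(Sigma_14) = 2 - 2*14 = -26.
(integral K dA)/pi = 2*chi = 2*(-26) = -52

-52


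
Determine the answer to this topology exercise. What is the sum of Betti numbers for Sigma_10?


For Sigma_10: b_0 = 1, b_1 = 2g = 20, b_2 = 1.
Total = 1 + 20 + 1 = 22

22


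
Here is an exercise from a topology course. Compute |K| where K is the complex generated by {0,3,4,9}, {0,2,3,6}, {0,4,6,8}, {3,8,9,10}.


Each maximal simplex on m vertices has 2^m - 1 nonempty faces.
Take the union (dedupe shared faces).
Total distinct faces = 48

48


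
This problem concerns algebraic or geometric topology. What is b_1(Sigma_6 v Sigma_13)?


For a wedge: H_1(A v B) = H_1(A) + H_1(B).
b_1(Sigma_6) = 12, b_1(Sigma_13) = 26.
b_1 = 12 + 26 = 38

38


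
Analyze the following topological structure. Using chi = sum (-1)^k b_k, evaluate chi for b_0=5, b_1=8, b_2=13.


chi = sum_k (-1)^k b_k.
= (5) + (-8) + (13)
= 10

10


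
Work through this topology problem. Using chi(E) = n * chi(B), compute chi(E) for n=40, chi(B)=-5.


For a finite covering: chi(E) = (number of sheets) * chi(B).
chi(E) = 40 * (-5) = -200

-200


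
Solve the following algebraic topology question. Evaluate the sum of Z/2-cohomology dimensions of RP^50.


H^k(RP^50; Z/2) = Z/2 for each 0 <= k <= 50.
Total dimension = 50 + 1 = 51

51


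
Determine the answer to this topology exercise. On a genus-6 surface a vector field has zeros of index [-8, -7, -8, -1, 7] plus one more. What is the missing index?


Poincare-Hopf: sum of indices = chi(M).
chi(Sigma_6) = 2 - 2*6 = -10.
Sum of known indices = -17.
x = chi - (sum known) = -10 - (-17) = 7

7


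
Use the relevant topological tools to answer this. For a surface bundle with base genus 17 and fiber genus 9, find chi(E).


For a fiber bundle F -> E -> B (with CW structure): chi(E) = chi(B) * chi(F).
chi(Sigma_17) = -32, chi(Sigma_9) = -16.
chi(E) = (-32) * (-16) = 512

512


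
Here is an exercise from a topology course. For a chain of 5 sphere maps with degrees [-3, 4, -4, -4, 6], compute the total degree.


Degree is multiplicative: deg(composition) = product of degrees.
= (-3) * (4) * (-4) * (-4) * (6) = -1152

-1152


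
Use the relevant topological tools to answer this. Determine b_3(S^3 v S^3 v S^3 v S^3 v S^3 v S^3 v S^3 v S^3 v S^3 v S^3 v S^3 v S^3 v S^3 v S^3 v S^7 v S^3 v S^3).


For a wedge of spheres, H_k (k>0) is free on one generator per sphere of dimension k.
Spheres of dimension 3: count = 16.
b_3 = 16

16


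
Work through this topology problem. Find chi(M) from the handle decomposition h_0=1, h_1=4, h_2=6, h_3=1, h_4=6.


Handles of index k contribute (-1)^k to chi (same as CW cells).
chi = (1) + (-4) + (6) + (-1) + (6) = 8

8


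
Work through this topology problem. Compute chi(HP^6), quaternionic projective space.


HP^6 has one cell in each dimension 0, 4, ..., 4*6 (6+1 cells, all even-dim).
chi = 6 + 1 = 7

7


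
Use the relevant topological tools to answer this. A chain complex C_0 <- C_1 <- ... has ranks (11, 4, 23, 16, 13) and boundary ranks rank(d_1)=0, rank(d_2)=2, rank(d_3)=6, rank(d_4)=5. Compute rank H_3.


rank H_k = rank(ker d_k) - rank(im d_{k+1}).
rank(ker d_3) = rank(C_3) - rank(d_3) = 16 - 6 = 10.
rank(im d_{3+1}) = 5.
rank H_3 = 10 - 5 = 5

5


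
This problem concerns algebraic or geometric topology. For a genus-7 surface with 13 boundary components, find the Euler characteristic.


For a compact orientable surface with genus g and b boundary components: chi = 2 - 2g - b.
chi = 2 - 2*7 - 13 = 2 - 14 - 13 = -25

-25


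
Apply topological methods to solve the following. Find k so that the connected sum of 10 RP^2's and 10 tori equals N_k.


Since a >= 1, the sum is non-orientable; each T^2 can be replaced by RP^2 # RP^2 (since T^2#RP^2 = 3RP^2).
Total crosscaps k = 10 + 2*10 = 30.
Check via chi: chi = 10*1 + 10*0 - (10+10-1)*2 = -28 = 2 - k = -28. Consistent.

30


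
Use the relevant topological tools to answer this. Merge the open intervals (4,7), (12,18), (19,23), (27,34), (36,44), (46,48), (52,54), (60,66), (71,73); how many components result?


Sort and merge overlapping open intervals.
Merged: (4,7), (12,18), (19,23), (27,34), (36,44), (46,48), (52,54), (60,66), (71,73).
Number of components = 9

9


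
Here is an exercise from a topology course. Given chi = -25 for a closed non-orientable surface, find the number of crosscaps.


chi = 2 - k for closed non-orientable surfaces with k crosscaps.
-25 = 2 - k
k = 2 - (-25) = 27

27


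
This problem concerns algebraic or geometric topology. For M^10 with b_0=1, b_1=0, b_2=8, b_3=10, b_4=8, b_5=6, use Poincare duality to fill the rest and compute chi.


By Poincare duality b_k = b_{10-k}, so full Betti numbers: b_0=1, b_1=0, b_2=8, b_3=10, b_4=8, b_5=6, b_6=8, b_7=10, b_8=8, b_9=0, b_10=1.
chi = sum (-1)^k b_k = 8

8


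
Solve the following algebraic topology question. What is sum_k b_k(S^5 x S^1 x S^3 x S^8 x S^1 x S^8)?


Total Betti number is multiplicative under products.
Each S^d (d>=1) has total Betti number 2.
There are 6 sphere factors.
Total = 2^6 = 64

64


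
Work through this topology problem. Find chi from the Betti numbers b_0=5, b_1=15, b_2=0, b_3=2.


chi = sum_k (-1)^k b_k.
= (5) + (-15) + (0) + (-2)
= -12

-12


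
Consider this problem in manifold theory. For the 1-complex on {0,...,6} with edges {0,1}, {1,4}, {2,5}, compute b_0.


Run DFS/union-find over 7 vertices.
V = 7, E = 3.
Number of components = 4

4


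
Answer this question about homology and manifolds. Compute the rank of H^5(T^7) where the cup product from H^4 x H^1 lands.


Cup product: H^p x H^q -> H^{p+q}; here p+q = 4+1 = 5.
rank H^k(T^n) = C(n,k).
C(7,5) = 21

21


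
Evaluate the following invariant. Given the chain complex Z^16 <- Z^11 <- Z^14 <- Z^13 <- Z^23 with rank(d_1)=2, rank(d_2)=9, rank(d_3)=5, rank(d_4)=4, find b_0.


rank H_k = rank(ker d_k) - rank(im d_{k+1}).
rank(ker d_0) = rank(C_0) - rank(d_0) = 16 - 0 = 16.
rank(im d_{0+1}) = 2.
rank H_0 = 16 - 2 = 14

14


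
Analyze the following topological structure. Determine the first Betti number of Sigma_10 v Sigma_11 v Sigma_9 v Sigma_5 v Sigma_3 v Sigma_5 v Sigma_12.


For a wedge X v Y: reduced H_k(X v Y) = H_k(X) + H_k(Y).
Each Sigma_g contributes b_1 = 2g.
b_1 = 20 + 22 + 18 + 10 + 6 + 10 + 24 = 110

110


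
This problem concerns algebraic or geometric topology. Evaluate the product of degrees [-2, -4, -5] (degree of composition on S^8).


Degree is multiplicative: deg(composition) = product of degrees.
= (-2) * (-4) * (-5) = -40

-40


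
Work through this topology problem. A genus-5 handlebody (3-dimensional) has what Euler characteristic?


A genus-g handlebody deformation retracts to a wedge of g circles.
chi(vee_g S^1) = 1 - g.
chi(H_5) = 1 - 5 = -4

-4


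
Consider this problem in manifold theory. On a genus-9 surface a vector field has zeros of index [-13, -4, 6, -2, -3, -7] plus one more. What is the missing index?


Poincare-Hopf: sum of indices = chi(M).
chi(Sigma_9) = 2 - 2*9 = -16.
Sum of known indices = -23.
x = chi - (sum known) = -16 - (-23) = 7

7


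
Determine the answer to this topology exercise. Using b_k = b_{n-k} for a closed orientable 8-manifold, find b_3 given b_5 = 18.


Poincare duality for closed orientable n-manifolds: b_k = b_{n-k}.
Here n = 8, so b_3 = b_5 = 18

18


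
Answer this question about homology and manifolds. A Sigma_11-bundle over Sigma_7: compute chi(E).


For a fiber bundle F -> E -> B (with CW structure): chi(E) = chi(B) * chi(F).
chi(Sigma_7) = -12, chi(Sigma_11) = -20.
chi(E) = (-12) * (-20) = 240

240


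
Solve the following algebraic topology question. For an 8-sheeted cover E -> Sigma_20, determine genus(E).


For an n-sheeted cover: chi(E) = n * chi(B).
chi(Sigma_20) = 2 - 2*20 = -38.
chi(E) = 8 * (-38) = -304.
genus(E) = (2 - chi(E))/2 = (2 - (-304))/2 = 306/2 = 153

153


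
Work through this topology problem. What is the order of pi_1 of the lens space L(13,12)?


pi_1(L(p,q)) = Z/pZ for any q coprime to p.
|pi_1(L(13,12))| = 13

13


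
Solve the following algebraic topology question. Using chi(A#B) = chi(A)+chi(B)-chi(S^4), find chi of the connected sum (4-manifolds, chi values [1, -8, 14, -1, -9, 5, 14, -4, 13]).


For n-manifolds: chi(A#B) = chi(A) + chi(B) - chi(S^4).
chi(S^4) = 1 + (-1)^4 = 2.
chi(#) = (sum chi_i) - (9-1)*chi(S^4) = 25 - 8*2 = 9

9


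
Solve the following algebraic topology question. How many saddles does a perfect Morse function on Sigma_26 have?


A perfect Morse function has m_k = b_k.
For Sigma_26: b_0=1, b_1=2g=52, b_2=1.
Saddles m_1 = 2g = 52

52


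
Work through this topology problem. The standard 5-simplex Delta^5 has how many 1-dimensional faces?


Delta^5 has 5+1 vertices. A 1-face is a choice of 1+1 vertices.
f_1 = C(5+1, 1+1) = C(6,2) = 15

15


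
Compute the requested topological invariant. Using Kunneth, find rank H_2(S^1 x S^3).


Each S^d has Poincare polynomial 1 + t^d.
The product S^1 x S^3 has Poincare polynomial prod(1+t^d_i).
Expanding: b_0=1, b_1=1, b_3=1, b_4=1.
b_2 = 0

0


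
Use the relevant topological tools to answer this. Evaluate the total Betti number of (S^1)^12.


b_k(T^12) = C(12,k), so the sum over k is sum_k C(12,k) = 2^12.
Total = 2^12 = 4096

4096


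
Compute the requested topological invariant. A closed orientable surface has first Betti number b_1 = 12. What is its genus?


For a closed orientable surface: b_1 = 2g.
12 = 2g
g = 12 / 2 = 6

6


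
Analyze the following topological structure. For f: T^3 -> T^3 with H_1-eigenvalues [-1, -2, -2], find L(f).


For a torus self-map: L(f) = det(I - A) where A acts on H_1.
L(f) = (1--1) * (1--2) * (1--2) = 2 * 3 * 3 = 18

18


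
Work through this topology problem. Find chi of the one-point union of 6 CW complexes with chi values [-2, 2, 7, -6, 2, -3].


chi(A v B) = chi(A) + chi(B) - 1 (one point identified).
For 6 spaces: chi = (sum chi_i) - (6 - 1).
sum = 0; chi = 0 - 5 = -5

-5


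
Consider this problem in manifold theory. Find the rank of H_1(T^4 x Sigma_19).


pi_1(A x B) = pi_1(A) x pi_1(B); rank of abelianization = b_1.
b_1(T^4) = 4, b_1(Sigma_19) = 2*19 = 38.
b_1(product) = 4 + 38 = 42

42


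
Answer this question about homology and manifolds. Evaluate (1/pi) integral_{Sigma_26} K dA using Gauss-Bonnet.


Gauss-Bonnet: integral K dA = 2*pi*chi(M).
chi(Sigma_26) = 2 - 2*26 = -50.
(integral K dA)/pi = 2*chi = 2*(-50) = -100

-100


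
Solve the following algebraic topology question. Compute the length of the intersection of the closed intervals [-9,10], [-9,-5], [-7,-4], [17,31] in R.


Intersection = [max(a_i), min(b_i)] = [17, -5].
Since 17 > -5, the intersection is empty.
Length = 0

0


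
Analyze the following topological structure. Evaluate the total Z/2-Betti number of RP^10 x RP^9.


dim H^*(RP^n; Z/2) = n+1 (one Z/2 in each degree 0..n).
Total Betti number is multiplicative.
Total = (10+1) * (9+1) = 11 * 10 = 110

110


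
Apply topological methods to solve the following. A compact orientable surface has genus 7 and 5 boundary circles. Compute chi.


For a compact orientable surface with genus g and b boundary components: chi = 2 - 2g - b.
chi = 2 - 2*7 - 5 = 2 - 14 - 5 = -17

-17


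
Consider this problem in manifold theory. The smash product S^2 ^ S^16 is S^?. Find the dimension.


S^m ^ S^n = S^{m+n}.
k = 2 + 16 = 18

18


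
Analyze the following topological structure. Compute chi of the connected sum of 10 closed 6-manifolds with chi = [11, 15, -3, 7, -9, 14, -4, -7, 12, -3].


For n-manifolds: chi(A#B) = chi(A) + chi(B) - chi(S^6).
chi(S^6) = 1 + (-1)^6 = 2.
chi(#) = (sum chi_i) - (10-1)*chi(S^6) = 33 - 9*2 = 15

15


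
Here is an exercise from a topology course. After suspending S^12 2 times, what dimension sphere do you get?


Each suspension raises dimension by 1: Sigma S^n = S^{n+1}.
Sigma^2 S^12 = S^{12+2} = S^14

14


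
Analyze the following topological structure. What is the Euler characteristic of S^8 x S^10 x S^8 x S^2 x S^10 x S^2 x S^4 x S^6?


chi is multiplicative: chi(X x Y) = chi(X) chi(Y).
Each even-dim sphere has chi = 2. There are 8 factors.
chi = 2^8 = 256

256


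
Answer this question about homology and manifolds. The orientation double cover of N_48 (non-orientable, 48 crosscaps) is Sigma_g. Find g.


chi(N_48) = 2 - 48 = -46.
Double cover: chi(Sigma_g) = 2 * chi(N_48) = 2*(-46) = -92.
2 - 2g = -92, so g = (2 - (-92))/2 = 94/2 = 47

47


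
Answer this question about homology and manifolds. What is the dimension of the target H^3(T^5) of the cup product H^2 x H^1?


Cup product: H^p x H^q -> H^{p+q}; here p+q = 2+1 = 3.
rank H^k(T^n) = C(n,k).
C(5,3) = 10

10


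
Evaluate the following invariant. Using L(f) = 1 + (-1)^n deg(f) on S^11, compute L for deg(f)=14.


On S^11: L(f) = tr(f_0*) + (-1)^11 tr(f_11*) = 1 + (-1)^11 * deg(f).
L(f) = 1 + (-1)^11 * 14 = 1 + -14 = -13

-13


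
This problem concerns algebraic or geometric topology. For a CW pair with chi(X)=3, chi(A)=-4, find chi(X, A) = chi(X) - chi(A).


Relative Euler characteristic: chi(X, A) = chi(X) - chi(A).
= 3 - (-4) = 7

7


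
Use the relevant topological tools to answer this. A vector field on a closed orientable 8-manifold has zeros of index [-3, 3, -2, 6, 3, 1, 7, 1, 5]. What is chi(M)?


Poincare-Hopf: chi(M) = sum of indices of zeros.
chi = (-3) + (3) + (-2) + (6) + (3) + (1) + (7) + (1) + (5) = 21

21


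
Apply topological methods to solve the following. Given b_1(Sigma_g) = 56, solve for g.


For a closed orientable surface: b_1 = 2g.
56 = 2g
g = 56 / 2 = 28

28


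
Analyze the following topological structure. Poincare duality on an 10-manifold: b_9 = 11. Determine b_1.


Poincare duality for closed orientable n-manifolds: b_k = b_{n-k}.
Here n = 10, so b_1 = b_9 = 11

11


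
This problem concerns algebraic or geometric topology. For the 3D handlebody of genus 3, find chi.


A genus-g handlebody deformation retracts to a wedge of g circles.
chi(vee_g S^1) = 1 - g.
chi(H_3) = 1 - 3 = -2

-2


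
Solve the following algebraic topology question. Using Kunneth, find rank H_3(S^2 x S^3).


Each S^d has Poincare polynomial 1 + t^d.
The product S^2 x S^3 has Poincare polynomial prod(1+t^d_i).
Expanding: b_0=1, b_2=1, b_3=1, b_5=1.
b_3 = 1

1


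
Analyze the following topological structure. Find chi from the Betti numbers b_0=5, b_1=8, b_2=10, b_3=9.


chi = sum_k (-1)^k b_k.
= (5) + (-8) + (10) + (-9)
= -2

-2


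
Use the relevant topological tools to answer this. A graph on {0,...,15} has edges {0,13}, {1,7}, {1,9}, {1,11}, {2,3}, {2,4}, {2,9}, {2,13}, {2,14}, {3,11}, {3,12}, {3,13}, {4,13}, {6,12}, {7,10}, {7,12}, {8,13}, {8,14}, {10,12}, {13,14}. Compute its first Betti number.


b_1 = E - V + (number of components).
E = 20, V = 16, components = 3.
b_1 = 20 - 16 + 3 = 7

7


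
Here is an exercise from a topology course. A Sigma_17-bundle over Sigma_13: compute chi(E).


For a fiber bundle F -> E -> B (with CW structure): chi(E) = chi(B) * chi(F).
chi(Sigma_13) = -24, chi(Sigma_17) = -32.
chi(E) = (-24) * (-32) = 768

768


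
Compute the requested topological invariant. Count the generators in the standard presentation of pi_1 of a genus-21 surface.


Standard presentation: pi_1(Sigma_g) = <a_1,b_1,...,a_g,b_g | [a_1,b_1]...[a_g,b_g] = 1>.
Number of generators = 2g = 2*21 = 42

42


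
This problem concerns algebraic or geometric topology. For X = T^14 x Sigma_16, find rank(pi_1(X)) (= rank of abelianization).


pi_1(A x B) = pi_1(A) x pi_1(B); rank of abelianization = b_1.
b_1(T^14) = 14, b_1(Sigma_16) = 2*16 = 32.
b_1(product) = 14 + 32 = 46

46


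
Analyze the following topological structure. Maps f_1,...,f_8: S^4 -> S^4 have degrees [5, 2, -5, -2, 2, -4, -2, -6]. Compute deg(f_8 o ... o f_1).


Degree is multiplicative: deg(composition) = product of degrees.
= (5) * (2) * (-5) * (-2) * (2) * (-4) * (-2) * (-6) = -9600

-9600


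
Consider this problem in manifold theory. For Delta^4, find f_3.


Delta^4 has 4+1 vertices. A 3-face is a choice of 3+1 vertices.
f_3 = C(4+1, 3+1) = C(5,4) = 5

5


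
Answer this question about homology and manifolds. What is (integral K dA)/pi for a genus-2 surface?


Gauss-Bonnet: integral K dA = 2*pi*chi(M).
chi(Sigma_2) = 2 - 2*2 = -2.
(integral K dA)/pi = 2*chi = 2*(-2) = -4

-4


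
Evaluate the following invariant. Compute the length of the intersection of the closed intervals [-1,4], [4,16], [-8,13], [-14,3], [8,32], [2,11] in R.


Intersection = [max(a_i), min(b_i)] = [8, 3].
Since 8 > 3, the intersection is empty.
Length = 0

0


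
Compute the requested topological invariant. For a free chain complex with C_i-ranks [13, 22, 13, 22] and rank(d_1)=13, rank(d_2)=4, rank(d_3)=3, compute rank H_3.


rank H_k = rank(ker d_k) - rank(im d_{k+1}).
rank(ker d_3) = rank(C_3) - rank(d_3) = 22 - 3 = 19.
rank(im d_{3+1}) = 0.
rank H_3 = 19 - 0 = 19

19


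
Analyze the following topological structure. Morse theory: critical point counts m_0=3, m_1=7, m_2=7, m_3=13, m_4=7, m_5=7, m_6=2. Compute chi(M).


Morse theory: chi(M) = sum_k (-1)^k m_k where m_k = #(index-k critical points).
= (3) + (-7) + (7) + (-13) + (7) + (-7) + (2) = -8

-8


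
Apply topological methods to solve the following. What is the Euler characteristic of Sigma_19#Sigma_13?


chi(Sigma_19) = 2 - 2*19 = -36
chi(Sigma_13) = 2 - 2*13 = -24
For surfaces: chi(A#B) = chi(A) + chi(B) - 2.
chi = -36 + -24 - 2 = -62

-62


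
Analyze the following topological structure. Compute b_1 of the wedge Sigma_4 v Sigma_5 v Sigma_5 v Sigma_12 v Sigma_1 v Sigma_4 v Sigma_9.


For a wedge X v Y: reduced H_k(X v Y) = H_k(X) + H_k(Y).
Each Sigma_g contributes b_1 = 2g.
b_1 = 8 + 10 + 10 + 24 + 2 + 8 + 18 = 80

80


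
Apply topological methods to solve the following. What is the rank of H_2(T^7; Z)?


By the Kunneth formula, b_k(T^n) = C(n,k).
b_2(T^7) = C(7,2).
C(7,2) = 7!/(2!*5!) = 21

21


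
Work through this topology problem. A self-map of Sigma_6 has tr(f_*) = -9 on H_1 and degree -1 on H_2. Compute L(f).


L(f) = tr(f_0*) - tr(f_1*) + tr(f_2*).
= 1 - (-9) + (-1)
= 9

9


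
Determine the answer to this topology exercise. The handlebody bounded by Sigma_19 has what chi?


A genus-g handlebody deformation retracts to a wedge of g circles.
chi(vee_g S^1) = 1 - g.
chi(H_19) = 1 - 19 = -18

-18


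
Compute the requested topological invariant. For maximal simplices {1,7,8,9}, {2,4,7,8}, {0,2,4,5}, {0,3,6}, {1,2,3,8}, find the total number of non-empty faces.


Each maximal simplex on m vertices has 2^m - 1 nonempty faces.
Take the union (dedupe shared faces).
Total distinct faces = 54

54


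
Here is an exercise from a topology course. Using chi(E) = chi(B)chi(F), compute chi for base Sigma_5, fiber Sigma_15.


For a fiber bundle F -> E -> B (with CW structure): chi(E) = chi(B) * chi(F).
chi(Sigma_5) = -8, chi(Sigma_15) = -28.
chi(E) = (-8) * (-28) = 224

224


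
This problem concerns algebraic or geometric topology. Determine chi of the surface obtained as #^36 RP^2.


For a non-orientable closed surface with k crosscaps: chi = 2 - k.
Here k = 36.
chi = 2 - 36 = -34

-34


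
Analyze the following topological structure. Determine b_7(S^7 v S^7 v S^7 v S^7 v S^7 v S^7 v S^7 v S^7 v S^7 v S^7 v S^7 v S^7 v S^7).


For a wedge of spheres, H_k (k>0) is free on one generator per sphere of dimension k.
Spheres of dimension 7: count = 13.
b_7 = 13

13


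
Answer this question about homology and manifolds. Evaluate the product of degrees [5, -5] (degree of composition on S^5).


Degree is multiplicative: deg(composition) = product of degrees.
= (5) * (-5) = -25

-25


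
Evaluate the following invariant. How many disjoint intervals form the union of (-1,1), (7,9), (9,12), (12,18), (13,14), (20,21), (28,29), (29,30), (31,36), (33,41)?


Sort and merge overlapping open intervals.
Merged: (-1,1), (7,9), (9,12), (12,18), (20,21), (28,29), (29,30), (31,41).
Number of components = 8

8


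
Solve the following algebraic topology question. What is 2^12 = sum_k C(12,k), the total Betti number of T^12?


b_k(T^12) = C(12,k), so the sum over k is sum_k C(12,k) = 2^12.
Total = 2^12 = 4096

4096


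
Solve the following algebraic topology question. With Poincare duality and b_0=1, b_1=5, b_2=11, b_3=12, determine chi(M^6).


By Poincare duality b_k = b_{6-k}, so full Betti numbers: b_0=1, b_1=5, b_2=11, b_3=12, b_4=11, b_5=5, b_6=1.
chi = sum (-1)^k b_k = 2

2


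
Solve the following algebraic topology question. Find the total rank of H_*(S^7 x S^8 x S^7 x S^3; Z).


Total Betti number is multiplicative under products.
Each S^d (d>=1) has total Betti number 2.
There are 4 sphere factors.
Total = 2^4 = 16

16


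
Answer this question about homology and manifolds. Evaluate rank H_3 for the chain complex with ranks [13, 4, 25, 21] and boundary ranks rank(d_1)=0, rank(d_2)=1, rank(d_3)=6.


rank H_k = rank(ker d_k) - rank(im d_{k+1}).
rank(ker d_3) = rank(C_3) - rank(d_3) = 21 - 6 = 15.
rank(im d_{3+1}) = 0.
rank H_3 = 15 - 0 = 15

15


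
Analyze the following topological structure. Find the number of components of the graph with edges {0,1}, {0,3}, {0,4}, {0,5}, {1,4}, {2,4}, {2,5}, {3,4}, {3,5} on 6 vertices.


Run DFS/union-find over 6 vertices.
V = 6, E = 9.
Number of components = 1

1


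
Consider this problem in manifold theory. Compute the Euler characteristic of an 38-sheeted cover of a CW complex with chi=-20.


For a finite covering: chi(E) = (number of sheets) * chi(B).
chi(E) = 38 * (-20) = -760

-760


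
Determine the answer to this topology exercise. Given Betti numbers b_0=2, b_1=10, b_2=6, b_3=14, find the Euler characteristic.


chi = sum_k (-1)^k b_k.
= (2) + (-10) + (6) + (-14)
= -16

-16


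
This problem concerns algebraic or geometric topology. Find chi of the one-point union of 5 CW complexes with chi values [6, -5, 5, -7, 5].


chi(A v B) = chi(A) + chi(B) - 1 (one point identified).
For 5 spaces: chi = (sum chi_i) - (5 - 1).
sum = 4; chi = 4 - 4 = 0

0


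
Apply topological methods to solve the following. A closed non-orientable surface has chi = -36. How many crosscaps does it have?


chi = 2 - k for closed non-orientable surfaces with k crosscaps.
-36 = 2 - k
k = 2 - (-36) = 38

38


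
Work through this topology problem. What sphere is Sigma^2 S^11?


Each suspension raises dimension by 1: Sigma S^n = S^{n+1}.
Sigma^2 S^11 = S^{11+2} = S^13

13


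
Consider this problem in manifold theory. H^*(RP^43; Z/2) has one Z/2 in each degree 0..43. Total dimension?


H^k(RP^43; Z/2) = Z/2 for each 0 <= k <= 43.
Total dimension = 43 + 1 = 44

44


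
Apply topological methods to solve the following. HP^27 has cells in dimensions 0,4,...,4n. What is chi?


HP^27 has one cell in each dimension 0, 4, ..., 4*27 (27+1 cells, all even-dim).
chi = 27 + 1 = 28

28


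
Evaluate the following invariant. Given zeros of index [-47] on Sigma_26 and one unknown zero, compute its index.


Poincare-Hopf: sum of indices = chi(M).
chi(Sigma_26) = 2 - 2*26 = -50.
Sum of known indices = -47.
x = chi - (sum known) = -50 - (-47) = -3

-3


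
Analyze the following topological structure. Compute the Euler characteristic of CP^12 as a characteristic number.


For any closed oriented manifold, <e(TM),[M]> = chi(M).
chi(CP^12) = 12+1 = 13

13


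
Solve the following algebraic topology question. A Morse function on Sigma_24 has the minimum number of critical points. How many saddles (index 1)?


A perfect Morse function has m_k = b_k.
For Sigma_24: b_0=1, b_1=2g=48, b_2=1.
Saddles m_1 = 2g = 48

48


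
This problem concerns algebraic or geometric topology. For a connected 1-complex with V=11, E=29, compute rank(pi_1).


For a connected graph: rank(pi_1) = b_1 = E - V + 1 = 1 - chi.
chi = V - E = 11 - 29 = -18.
rank = 1 - (-18) = 29 - 11 + 1 = 19

19


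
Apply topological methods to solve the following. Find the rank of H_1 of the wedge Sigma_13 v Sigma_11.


For a wedge: H_1(A v B) = H_1(A) + H_1(B).
b_1(Sigma_13) = 26, b_1(Sigma_11) = 22.
b_1 = 26 + 22 = 48

48


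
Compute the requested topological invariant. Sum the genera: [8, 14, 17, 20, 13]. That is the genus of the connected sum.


Genus is additive under connected sum of orientable surfaces.
g = 8 + 14 + 17 + 20 + 13 = 72

72


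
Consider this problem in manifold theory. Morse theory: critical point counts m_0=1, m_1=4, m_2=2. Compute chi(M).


Morse theory: chi(M) = sum_k (-1)^k m_k where m_k = #(index-k critical points).
= (1) + (-4) + (2) = -1

-1


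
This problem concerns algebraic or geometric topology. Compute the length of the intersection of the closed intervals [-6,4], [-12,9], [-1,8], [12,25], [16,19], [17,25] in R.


Intersection = [max(a_i), min(b_i)] = [17, 4].
Since 17 > 4, the intersection is empty.
Length = 0

0


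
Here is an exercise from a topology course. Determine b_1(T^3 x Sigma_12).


pi_1(A x B) = pi_1(A) x pi_1(B); rank of abelianization = b_1.
b_1(T^3) = 3, b_1(Sigma_12) = 2*12 = 24.
b_1(product) = 3 + 24 = 27

27


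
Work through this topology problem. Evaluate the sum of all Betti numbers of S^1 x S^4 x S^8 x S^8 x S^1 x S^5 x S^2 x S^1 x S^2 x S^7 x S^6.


Total Betti number is multiplicative under products.
Each S^d (d>=1) has total Betti number 2.
There are 11 sphere factors.
Total = 2^11 = 2048

2048


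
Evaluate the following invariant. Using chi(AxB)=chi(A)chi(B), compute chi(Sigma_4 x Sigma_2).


chi(Sigma_4) = 2 - 2*4 = -6
chi(Sigma_2) = 2 - 2*2 = -2
chi(product) = (-6) * (-2) = 12

12


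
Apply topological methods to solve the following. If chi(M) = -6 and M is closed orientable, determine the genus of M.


chi = 2 - 2g for closed orientable surfaces.
-6 = 2 - 2g
2g = 2 - (-6) = 8
g = 4

4


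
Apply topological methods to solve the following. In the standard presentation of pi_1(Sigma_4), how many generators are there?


Standard presentation: pi_1(Sigma_g) = <a_1,b_1,...,a_g,b_g | [a_1,b_1]...[a_g,b_g] = 1>.
Number of generators = 2g = 2*4 = 8

8


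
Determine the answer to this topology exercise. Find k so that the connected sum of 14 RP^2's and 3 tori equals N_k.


Since a >= 1, the sum is non-orientable; each T^2 can be replaced by RP^2 # RP^2 (since T^2#RP^2 = 3RP^2).
Total crosscaps k = 14 + 2*3 = 20.
Check via chi: chi = 14*1 + 3*0 - (14+3-1)*2 = -18 = 2 - k = -18. Consistent.

20


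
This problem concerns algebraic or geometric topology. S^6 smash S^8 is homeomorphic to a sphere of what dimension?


S^m ^ S^n = S^{m+n}.
k = 6 + 8 = 14

14


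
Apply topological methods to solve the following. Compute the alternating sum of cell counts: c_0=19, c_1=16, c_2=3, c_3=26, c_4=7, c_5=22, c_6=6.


chi = sum_k (-1)^k c_k.
= (-1)^0*19 + (-1)^1*16 + (-1)^2*3 + (-1)^3*26 + (-1)^4*7 + (-1)^5*22 + (-1)^6*6
= (19) + (-16) + (3) + (-26) + (7) + (-22) + (6)
= -29

-29


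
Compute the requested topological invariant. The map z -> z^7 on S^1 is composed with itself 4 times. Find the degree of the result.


deg(f) = 7. Degree is multiplicative: deg(f^4) = (deg f)^4.
deg(f^4) = (7)^4 = 2401

2401


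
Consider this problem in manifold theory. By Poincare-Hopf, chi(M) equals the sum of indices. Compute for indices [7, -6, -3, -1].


Poincare-Hopf: chi(M) = sum of indices of zeros.
chi = (7) + (-6) + (-3) + (-1) = -3

-3


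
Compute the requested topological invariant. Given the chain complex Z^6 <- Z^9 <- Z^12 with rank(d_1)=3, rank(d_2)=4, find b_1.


rank H_k = rank(ker d_k) - rank(im d_{k+1}).
rank(ker d_1) = rank(C_1) - rank(d_1) = 9 - 3 = 6.
rank(im d_{1+1}) = 4.
rank H_1 = 6 - 4 = 2

2


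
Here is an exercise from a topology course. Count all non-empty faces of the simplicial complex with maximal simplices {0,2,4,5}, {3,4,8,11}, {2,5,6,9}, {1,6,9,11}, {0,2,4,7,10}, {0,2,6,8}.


Each maximal simplex on m vertices has 2^m - 1 nonempty faces.
Take the union (dedupe shared faces).
Total distinct faces = 85

85


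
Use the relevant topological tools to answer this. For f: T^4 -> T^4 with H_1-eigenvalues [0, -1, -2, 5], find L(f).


For a torus self-map: L(f) = det(I - A) where A acts on H_1.
L(f) = (1-0) * (1--1) * (1--2) * (1-5) = 1 * 2 * 3 * -4 = -24

-24
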